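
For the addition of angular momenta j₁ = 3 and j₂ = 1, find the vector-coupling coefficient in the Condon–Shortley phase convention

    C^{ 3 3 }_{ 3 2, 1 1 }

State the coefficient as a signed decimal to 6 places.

√[7·1!5!1!/8! · 5!1!2!0!6!0!] = √(3600)
  +(−1)^1/∏(1,0,0,1,5,0)! = -1/120  (running -1/120)
⟨..|..⟩ = √(3600)·(-1/120) = -0.500000

−√(1/4) = -0.500000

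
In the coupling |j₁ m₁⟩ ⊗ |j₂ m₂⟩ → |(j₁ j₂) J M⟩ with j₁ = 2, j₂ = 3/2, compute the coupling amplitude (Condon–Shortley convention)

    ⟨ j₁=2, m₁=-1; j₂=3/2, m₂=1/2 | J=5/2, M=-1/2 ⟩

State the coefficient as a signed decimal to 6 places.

−√(5/14) = -0.597614

j₁+j₂−J=1  J+j₁−j₂=3  J−j₁+j₂=2  j₁+j₂+J+1=7
(j₁±m₁, j₂±m₂, J±M) = (1,3,2,1,2,3)
P² = 72/35
sum k=0..1:
  [0] +1/12 = 1/12
  [1] −1/2 = -1/2
S = -5/12
C² = P²·S² = 5/14 ; C = -0.597614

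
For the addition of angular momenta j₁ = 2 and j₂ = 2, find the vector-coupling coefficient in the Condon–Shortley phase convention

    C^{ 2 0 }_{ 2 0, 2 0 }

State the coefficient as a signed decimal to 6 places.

-0.534522

triangle: 2!*2!*2!/7! = 8/5040
(j±m)!: 2!*2!*2!*2!*2!*2! = 64
prefactor² = (2J+1)*Δ*N² = 32/63
  k=0: +1/(0!*2!*2!*2!*0!*0!) = 1/8
  k=1: −1/(1!*1!*1!*1!*1!*1!) = -1
  k=2: +1/(2!*0!*0!*0!*2!*2!) = 1/8
Σ = -3/4  ⇒  CG² = 32/63*(-3/4)² = 2/7
CG = −√(2/7) = -0.534522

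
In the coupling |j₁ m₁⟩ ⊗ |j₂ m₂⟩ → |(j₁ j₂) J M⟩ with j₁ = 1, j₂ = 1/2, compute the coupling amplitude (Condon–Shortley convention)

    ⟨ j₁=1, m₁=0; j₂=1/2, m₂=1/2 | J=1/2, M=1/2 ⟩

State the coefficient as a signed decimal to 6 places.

−√(1/3) ≈ -0.577350

triangle: 1!·1!·0!/3! = 1/6
(j±m)!: 1!·1!·1!·0!·1!·0! = 1
prefactor² = (2J+1)·Δ·N² = 1/3
  k=1: −1/(1!·0!·0!·0!·1!·0!) = -1
Σ = -1  ⇒  CG² = 1/3·(-1)² = 1/3
CG = −√(1/3) = -0.577350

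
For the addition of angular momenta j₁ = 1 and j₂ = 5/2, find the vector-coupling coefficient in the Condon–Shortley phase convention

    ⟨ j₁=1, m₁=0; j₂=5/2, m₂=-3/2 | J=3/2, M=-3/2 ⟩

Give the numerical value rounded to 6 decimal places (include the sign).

−√(4/15) ≈ -0.516398

√[4·2!0!3!/6! · 1!1!1!4!0!3!] = √(48/5)
  +(−1)^1/∏(1,1,0,0,0,3)! = -1/6  (running -1/6)
⟨..|..⟩ = √(48/5)·(-1/6) = -0.516398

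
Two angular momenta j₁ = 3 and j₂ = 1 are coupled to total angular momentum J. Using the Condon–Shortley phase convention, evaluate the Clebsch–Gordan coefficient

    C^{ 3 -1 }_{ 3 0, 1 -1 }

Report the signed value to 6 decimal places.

triangle: 1!·5!·1!/8! = 120/40320
(j±m)!: 3!·3!·0!·2!·2!·4! = 3456
prefactor² = (2J+1)·Δ·N² = 72
  k=0: +1/(0!·1!·3!·0!·2!·1!) = 1/12
Σ = 1/12  ⇒  CG² = 72·1/12² = 1/2
CG = +√(1/2) = +0.707107

+0.707107  (= +√(1/2))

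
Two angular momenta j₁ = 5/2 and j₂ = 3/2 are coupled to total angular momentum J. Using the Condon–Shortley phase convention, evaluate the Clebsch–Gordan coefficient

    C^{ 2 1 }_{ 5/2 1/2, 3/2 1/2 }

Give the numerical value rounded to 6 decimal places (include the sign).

triangle: 2!·3!·1!/7! = 12/5040
(j±m)!: 3!·2!·2!·1!·3!·1! = 144
prefactor² = (2J+1)·Δ·N² = 12/7
  k=1: −1/(1!·1!·1!·1!·2!·0!) = -1/2
  k=2: +1/(2!·0!·0!·0!·3!·1!) = 1/12
Σ = -5/12  ⇒  CG² = 12/7·(-5/12)² = 25/84
CG = −√(25/84) = -0.545545

−√(25/84) = -0.545545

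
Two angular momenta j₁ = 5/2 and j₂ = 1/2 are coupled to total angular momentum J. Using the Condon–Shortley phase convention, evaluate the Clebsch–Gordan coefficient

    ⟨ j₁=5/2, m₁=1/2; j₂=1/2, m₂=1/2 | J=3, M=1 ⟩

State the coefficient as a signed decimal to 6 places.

j₁+j₂−J=0  J+j₁−j₂=5  J−j₁+j₂=1  j₁+j₂+J+1=7
(j₁±m₁, j₂±m₂, J±M) = (3,2,1,0,4,2)
P² = 96
sum k=0..0:
  [0] +1/12 = 1/12
S = 1/12
C² = P²·S² = 2/3 ; C = +0.816497

+0.816497  (= +√(2/3))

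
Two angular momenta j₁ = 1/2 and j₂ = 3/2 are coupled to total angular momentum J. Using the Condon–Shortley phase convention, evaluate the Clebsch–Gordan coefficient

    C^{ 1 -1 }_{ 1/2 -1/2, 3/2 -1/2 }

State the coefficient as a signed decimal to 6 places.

-0.500000

triangle: 1!·0!·2!/4! = 2/24
(j±m)!: 0!·1!·1!·2!·0!·2! = 4
prefactor² = (2J+1)·Δ·N² = 1
  k=1: −1/(1!·0!·0!·0!·0!·2!) = -1/2
Σ = -1/2  ⇒  CG² = 1·(-1/2)² = 1/4
CG = −√(1/4) = -0.500000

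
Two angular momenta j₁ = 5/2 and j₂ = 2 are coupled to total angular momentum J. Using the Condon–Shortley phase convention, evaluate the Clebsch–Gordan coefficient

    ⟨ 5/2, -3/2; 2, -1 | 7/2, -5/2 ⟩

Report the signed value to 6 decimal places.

j₁+j₂−J=1  J+j₁−j₂=4  J−j₁+j₂=3  j₁+j₂+J+1=9
(j₁±m₁, j₂±m₂, J±M) = (1,4,1,3,1,6)
P² = 2304/7
sum k=0..1:
  [0] +1/48 = 1/48
  [1] −1/36 = -1/36
S = -1/144
C² = P²·S² = 1/63 ; C = -0.125988

-0.125988  (= −√(1/63))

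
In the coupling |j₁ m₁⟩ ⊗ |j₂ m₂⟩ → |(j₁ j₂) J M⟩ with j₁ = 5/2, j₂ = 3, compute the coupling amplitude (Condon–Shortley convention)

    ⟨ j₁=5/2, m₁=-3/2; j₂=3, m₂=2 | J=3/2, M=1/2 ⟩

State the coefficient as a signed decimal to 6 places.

-0.218218

j₁+j₂−J=4  J+j₁−j₂=1  J−j₁+j₂=2  j₁+j₂+J+1=8
(j₁±m₁, j₂±m₂, J±M) = (1,4,5,1,2,1)
P² = 192/7
sum k=3..4:
  [3] −1/12 = -1/12
  [4] +1/24 = 1/24
S = -1/24
C² = P²·S² = 1/21 ; C = -0.218218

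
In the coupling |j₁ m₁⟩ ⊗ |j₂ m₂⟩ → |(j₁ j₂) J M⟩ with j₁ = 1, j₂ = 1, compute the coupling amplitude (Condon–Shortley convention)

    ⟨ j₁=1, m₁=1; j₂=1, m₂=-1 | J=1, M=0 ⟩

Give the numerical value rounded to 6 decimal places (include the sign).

j₁+j₂−J=1  J+j₁−j₂=1  J−j₁+j₂=1  j₁+j₂+J+1=4
(j₁±m₁, j₂±m₂, J±M) = (2,0,0,2,1,1)
P² = 1/2
sum k=0..0:
  [0] +1/1 = 1
S = 1
C² = P²·S² = 1/2 ; C = +0.707107

+0.707107  (= +√(1/2))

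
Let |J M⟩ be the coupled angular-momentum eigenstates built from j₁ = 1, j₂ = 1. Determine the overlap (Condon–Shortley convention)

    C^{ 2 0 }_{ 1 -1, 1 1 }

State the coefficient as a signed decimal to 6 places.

√[5·0!2!2!/5! · 0!2!2!0!2!2!] = √(8/3)
  +(−1)^0/∏(0,0,2,2,0,0)! = 1/4  (running 1/4)
⟨..|..⟩ = √(8/3)·(1/4) = +0.408248

+√(1/6) ≈ +0.408248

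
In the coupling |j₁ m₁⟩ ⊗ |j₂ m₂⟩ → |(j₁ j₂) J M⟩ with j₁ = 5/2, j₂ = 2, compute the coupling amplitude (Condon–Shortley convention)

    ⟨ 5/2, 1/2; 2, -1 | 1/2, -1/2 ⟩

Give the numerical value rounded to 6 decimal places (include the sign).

triangle: 4!×1!×0!/6! = 24/720
(j±m)!: 3!×2!×1!×3!×0!×1! = 72
prefactor² = (2J+1)×Δ×N² = 24/5
  k=1: −1/(1!×3!×1!×0!×0!×0!) = -1/6
Σ = -1/6  ⇒  CG² = 24/5×(-1/6)² = 2/15
CG = −√(2/15) = -0.365148

−√(2/15) ≈ -0.365148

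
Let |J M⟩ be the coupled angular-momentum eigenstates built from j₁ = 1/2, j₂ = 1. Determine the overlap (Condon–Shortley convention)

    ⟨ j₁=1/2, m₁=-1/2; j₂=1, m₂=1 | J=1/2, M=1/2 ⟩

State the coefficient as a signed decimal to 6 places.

-0.816497  (= −√(2/3))

j₁+j₂−J=1  J+j₁−j₂=0  J−j₁+j₂=1  j₁+j₂+J+1=3
(j₁±m₁, j₂±m₂, J±M) = (0,1,2,0,1,0)
P² = 2/3
sum k=1..1:
  [1] −1/1 = -1
S = -1
C² = P²·S² = 2/3 ; C = -0.816497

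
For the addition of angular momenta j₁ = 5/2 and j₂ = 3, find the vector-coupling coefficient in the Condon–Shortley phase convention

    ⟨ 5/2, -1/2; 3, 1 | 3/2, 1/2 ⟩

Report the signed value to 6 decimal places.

√[4·4!1!2!/8! · 2!3!4!2!2!1!] = √(192/35)
  +(−1)^2/∏(2,2,1,2,0,0)! = 1/8  (running 1/8)
  +(−1)^3/∏(3,1,0,1,1,1)! = -1/6  (running -1/24)
⟨..|..⟩ = √(192/35)·(-1/24) = -0.097590

-0.097590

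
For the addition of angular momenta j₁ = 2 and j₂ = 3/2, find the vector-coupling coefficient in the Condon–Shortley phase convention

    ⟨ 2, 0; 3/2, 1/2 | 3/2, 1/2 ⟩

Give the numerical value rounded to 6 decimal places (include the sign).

√[4·2!2!1!/6! · 2!2!2!1!2!1!] = √(16/45)
  +(−1)^1/∏(1,1,1,1,1,0)! = -1  (running -1)
  +(−1)^2/∏(2,0,0,0,2,1)! = 1/4  (running -3/4)
⟨..|..⟩ = √(16/45)·(-3/4) = -0.447214

−√(1/5) ≈ -0.447214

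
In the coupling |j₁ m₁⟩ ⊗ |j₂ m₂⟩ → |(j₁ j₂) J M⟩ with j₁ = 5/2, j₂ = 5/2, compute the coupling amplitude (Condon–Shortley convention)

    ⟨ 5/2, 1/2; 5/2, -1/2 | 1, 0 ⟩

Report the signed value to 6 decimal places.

+0.119523  (= +√(1/70))

√[3·4!1!1!/7! · 3!2!2!3!1!1!] = √(72/35)
  +(−1)^1/∏(1,3,1,1,0,0)! = -1/6  (running -1/6)
  +(−1)^2/∏(2,2,0,0,1,1)! = 1/4  (running 1/12)
⟨..|..⟩ = √(72/35)·(1/12) = +0.119523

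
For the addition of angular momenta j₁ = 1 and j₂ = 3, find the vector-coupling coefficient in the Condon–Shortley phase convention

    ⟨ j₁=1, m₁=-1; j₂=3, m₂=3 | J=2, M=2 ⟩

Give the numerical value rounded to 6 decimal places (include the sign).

j₁+j₂−J=2  J+j₁−j₂=0  J−j₁+j₂=4  j₁+j₂+J+1=7
(j₁±m₁, j₂±m₂, J±M) = (0,2,6,0,4,0)
P² = 11520/7
sum k=2..2:
  [2] +1/48 = 1/48
S = 1/48
C² = P²·S² = 5/7 ; C = +0.845154

+0.845154  (= +√(5/7))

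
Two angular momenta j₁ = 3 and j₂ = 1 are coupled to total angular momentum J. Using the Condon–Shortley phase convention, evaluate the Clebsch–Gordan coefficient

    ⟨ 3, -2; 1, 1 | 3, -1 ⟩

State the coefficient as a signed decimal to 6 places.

triangle: 1!·5!·1!/8! = 120/40320
(j±m)!: 1!·5!·2!·0!·2!·4! = 11520
prefactor² = (2J+1)·Δ·N² = 240
  k=1: −1/(1!·0!·4!·1!·1!·0!) = -1/24
Σ = -1/24  ⇒  CG² = 240·(-1/24)² = 5/12
CG = −√(5/12) = -0.645497

-0.645497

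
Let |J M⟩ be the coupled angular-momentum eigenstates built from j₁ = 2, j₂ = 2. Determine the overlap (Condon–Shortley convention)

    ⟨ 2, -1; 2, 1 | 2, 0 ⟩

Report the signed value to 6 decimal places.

+√(1/14) = +0.267261

j₁+j₂−J=2  J+j₁−j₂=2  J−j₁+j₂=2  j₁+j₂+J+1=7
(j₁±m₁, j₂±m₂, J±M) = (1,3,3,1,2,2)
P² = 8/7
sum k=1..2:
  [1] −1/4 = -1/4
  [2] +1/2 = 1/2
S = 1/4
C² = P²·S² = 1/14 ; C = +0.267261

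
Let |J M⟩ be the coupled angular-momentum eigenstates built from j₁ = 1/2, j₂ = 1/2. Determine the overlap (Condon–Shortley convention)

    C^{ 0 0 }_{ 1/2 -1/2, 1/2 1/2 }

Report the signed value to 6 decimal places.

−√(1/2) = -0.707107

j₁+j₂−J=1  J+j₁−j₂=0  J−j₁+j₂=0  j₁+j₂+J+1=2
(j₁±m₁, j₂±m₂, J±M) = (0,1,1,0,0,0)
P² = 1/2
sum k=1..1:
  [1] −1/1 = -1
S = -1
C² = P²·S² = 1/2 ; C = -0.707107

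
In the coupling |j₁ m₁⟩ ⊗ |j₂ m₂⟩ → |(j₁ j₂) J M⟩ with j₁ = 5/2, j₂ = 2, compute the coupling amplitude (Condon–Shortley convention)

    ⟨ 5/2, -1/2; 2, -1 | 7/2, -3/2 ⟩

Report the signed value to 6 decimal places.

+√(2/21) ≈ +0.308607

√[8·1!4!3!/9! · 2!3!1!3!2!5!] = √(384/7)
  +(−1)^0/∏(0,1,3,1,1,2)! = 1/12  (running 1/12)
  +(−1)^1/∏(1,0,2,0,2,3)! = -1/24  (running 1/24)
⟨..|..⟩ = √(384/7)·(1/24) = +0.308607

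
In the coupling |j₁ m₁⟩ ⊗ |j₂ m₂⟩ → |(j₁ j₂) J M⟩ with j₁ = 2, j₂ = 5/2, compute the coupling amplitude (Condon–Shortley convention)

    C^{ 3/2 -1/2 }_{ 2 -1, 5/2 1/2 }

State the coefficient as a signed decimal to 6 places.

triangle: 3!·1!·2!/7! = 12/5040
(j±m)!: 1!·3!·3!·2!·1!·2! = 144
prefactor² = (2J+1)·Δ·N² = 48/35
  k=2: +1/(2!·1!·1!·1!·0!·1!) = 1/2
  k=3: −1/(3!·0!·0!·0!·1!·2!) = -1/12
Σ = 5/12  ⇒  CG² = 48/35·5/12² = 5/21
CG = +√(5/21) = +0.487950

+√(5/21) = +0.487950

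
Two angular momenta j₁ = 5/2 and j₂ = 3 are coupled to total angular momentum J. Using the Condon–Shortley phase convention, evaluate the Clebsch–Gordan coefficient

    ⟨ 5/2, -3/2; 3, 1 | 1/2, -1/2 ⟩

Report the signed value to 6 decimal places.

√[2·5!0!1!/7! · 1!4!4!2!0!1!] = √(384/7)
  +(−1)^4/∏(4,1,0,0,0,1)! = 1/24  (running 1/24)
⟨..|..⟩ = √(384/7)·(1/24) = +0.308607

+√(2/21) = +0.308607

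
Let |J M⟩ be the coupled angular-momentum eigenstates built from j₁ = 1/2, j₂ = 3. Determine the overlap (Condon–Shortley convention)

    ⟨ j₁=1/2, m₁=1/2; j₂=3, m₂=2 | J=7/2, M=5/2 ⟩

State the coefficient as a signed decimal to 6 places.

+√(6/7) = +0.925820

√[8·0!1!6!/8! · 1!0!5!1!6!1!] = √(86400/7)
  +(−1)^0/∏(0,0,0,5,1,1)! = 1/120  (running 1/120)
⟨..|..⟩ = √(86400/7)·(1/120) = +0.925820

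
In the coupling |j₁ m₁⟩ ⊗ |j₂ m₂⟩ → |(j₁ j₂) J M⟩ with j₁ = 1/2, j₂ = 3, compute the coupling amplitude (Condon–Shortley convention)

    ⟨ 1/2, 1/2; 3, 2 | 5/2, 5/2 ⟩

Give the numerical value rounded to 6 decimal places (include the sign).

triangle: 1!×0!×5!/7! = 120/5040
(j±m)!: 1!×0!×5!×1!×5!×0! = 14400
prefactor² = (2J+1)×Δ×N² = 14400/7
  k=0: +1/(0!×1!×0!×5!×0!×0!) = 1/120
Σ = 1/120  ⇒  CG² = 14400/7×1/120² = 1/7
CG = +√(1/7) = +0.377964

+0.377964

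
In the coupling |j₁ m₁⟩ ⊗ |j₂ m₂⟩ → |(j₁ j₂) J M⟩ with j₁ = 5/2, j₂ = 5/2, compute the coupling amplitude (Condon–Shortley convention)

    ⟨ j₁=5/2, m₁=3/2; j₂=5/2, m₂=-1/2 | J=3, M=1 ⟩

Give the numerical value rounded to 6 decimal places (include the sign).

j₁+j₂−J=2  J+j₁−j₂=3  J−j₁+j₂=3  j₁+j₂+J+1=9
(j₁±m₁, j₂±m₂, J±M) = (4,1,2,3,4,2)
P² = 96/5
sum k=0..1:
  [0] +1/8 = 1/8
  [1] −1/12 = -1/12
S = 1/24
C² = P²·S² = 1/30 ; C = +0.182574

+0.182574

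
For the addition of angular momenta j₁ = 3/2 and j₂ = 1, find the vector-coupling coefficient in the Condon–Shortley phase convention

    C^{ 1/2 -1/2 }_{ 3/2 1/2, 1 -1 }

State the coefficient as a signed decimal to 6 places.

+0.408248  (= +√(1/6))

√[2·2!1!0!/4! · 2!1!0!2!0!1!] = √(2/3)
  +(−1)^0/∏(0,2,1,0,0,0)! = 1/2  (running 1/2)
⟨..|..⟩ = √(2/3)·(1/2) = +0.408248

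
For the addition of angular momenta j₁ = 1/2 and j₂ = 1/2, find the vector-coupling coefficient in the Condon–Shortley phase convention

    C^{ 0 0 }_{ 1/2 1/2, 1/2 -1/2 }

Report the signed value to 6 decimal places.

+0.707107  (= +√(1/2))

j₁+j₂−J=1  J+j₁−j₂=0  J−j₁+j₂=0  j₁+j₂+J+1=2
(j₁±m₁, j₂±m₂, J±M) = (1,0,0,1,0,0)
P² = 1/2
sum k=0..0:
  [0] +1/1 = 1
S = 1
C² = P²·S² = 1/2 ; C = +0.707107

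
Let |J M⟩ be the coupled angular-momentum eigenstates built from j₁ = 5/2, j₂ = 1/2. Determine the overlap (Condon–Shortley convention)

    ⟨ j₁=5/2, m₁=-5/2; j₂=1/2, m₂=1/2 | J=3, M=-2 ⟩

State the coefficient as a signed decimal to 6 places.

+0.408248

√[7·0!5!1!/7! · 0!5!1!0!1!5!] = √(2400)
  +(−1)^0/∏(0,0,5,1,0,0)! = 1/120  (running 1/120)
⟨..|..⟩ = √(2400)·(1/120) = +0.408248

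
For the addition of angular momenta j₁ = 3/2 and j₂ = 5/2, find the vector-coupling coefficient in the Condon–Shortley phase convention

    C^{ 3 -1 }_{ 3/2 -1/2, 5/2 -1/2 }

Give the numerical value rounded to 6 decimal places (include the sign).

triangle: 1!×2!×4!/8! = 48/40320
(j±m)!: 1!×2!×2!×3!×2!×4! = 1152
prefactor² = (2J+1)×Δ×N² = 48/5
  k=0: +1/(0!×1!×2!×2!×0!×2!) = 1/8
  k=1: −1/(1!×0!×1!×1!×1!×3!) = -1/6
Σ = -1/24  ⇒  CG² = 48/5×(-1/24)² = 1/60
CG = −√(1/60) = -0.129099

-0.129099  (= −√(1/60))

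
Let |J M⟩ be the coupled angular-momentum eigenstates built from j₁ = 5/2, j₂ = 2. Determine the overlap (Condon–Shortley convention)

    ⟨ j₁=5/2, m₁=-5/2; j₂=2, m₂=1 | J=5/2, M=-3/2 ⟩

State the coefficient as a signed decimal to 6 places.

j₁+j₂−J=2  J+j₁−j₂=3  J−j₁+j₂=2  j₁+j₂+J+1=8
(j₁±m₁, j₂±m₂, J±M) = (0,5,3,1,1,4)
P² = 432/7
sum k=2..2:
  [2] +1/12 = 1/12
S = 1/12
C² = P²·S² = 3/7 ; C = +0.654654

+0.654654  (= +√(3/7))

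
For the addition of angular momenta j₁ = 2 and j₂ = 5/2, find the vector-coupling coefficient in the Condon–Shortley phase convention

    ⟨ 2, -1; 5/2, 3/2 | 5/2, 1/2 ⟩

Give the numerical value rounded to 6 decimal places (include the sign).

+√(6/35) = +0.414039

√[6·2!2!3!/8! · 1!3!4!1!3!2!] = √(216/35)
  +(−1)^1/∏(1,1,2,3,0,0)! = -1/12  (running -1/12)
  +(−1)^2/∏(2,0,1,2,1,1)! = 1/4  (running 1/6)
⟨..|..⟩ = √(216/35)·(1/6) = +0.414039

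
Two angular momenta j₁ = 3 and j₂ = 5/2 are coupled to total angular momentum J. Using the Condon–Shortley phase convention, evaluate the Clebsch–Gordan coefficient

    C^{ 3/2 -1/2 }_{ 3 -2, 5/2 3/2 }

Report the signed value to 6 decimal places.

triangle: 4!×2!×1!/8! = 48/40320
(j±m)!: 1!×5!×4!×1!×1!×2! = 5760
prefactor² = (2J+1)×Δ×N² = 192/7
  k=3: −1/(3!×1!×2!×1!×0!×0!) = -1/12
  k=4: +1/(4!×0!×1!×0!×1!×1!) = 1/24
Σ = -1/24  ⇒  CG² = 192/7×(-1/24)² = 1/21
CG = −√(1/21) = -0.218218

−√(1/21) ≈ -0.218218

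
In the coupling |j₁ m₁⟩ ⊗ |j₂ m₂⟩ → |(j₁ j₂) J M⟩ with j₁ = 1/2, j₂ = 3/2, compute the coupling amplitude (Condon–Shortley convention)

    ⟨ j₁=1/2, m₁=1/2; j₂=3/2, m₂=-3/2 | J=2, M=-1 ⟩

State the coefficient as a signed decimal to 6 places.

√[5·0!1!3!/5! · 1!0!0!3!1!3!] = √(9)
  +(−1)^0/∏(0,0,0,0,1,3)! = 1/6  (running 1/6)
⟨..|..⟩ = √(9)·(1/6) = +0.500000

+0.500000  (= +√(1/4))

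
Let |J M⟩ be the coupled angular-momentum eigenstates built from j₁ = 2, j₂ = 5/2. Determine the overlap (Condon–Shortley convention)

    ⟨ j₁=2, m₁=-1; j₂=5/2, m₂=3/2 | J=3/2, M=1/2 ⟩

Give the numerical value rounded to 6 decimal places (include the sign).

+√(2/105) = +0.138013

j₁+j₂−J=3  J+j₁−j₂=1  J−j₁+j₂=2  j₁+j₂+J+1=7
(j₁±m₁, j₂±m₂, J±M) = (1,3,4,1,2,1)
P² = 96/35
sum k=2..3:
  [2] +1/4 = 1/4
  [3] −1/6 = -1/6
S = 1/12
C² = P²·S² = 2/105 ; C = +0.138013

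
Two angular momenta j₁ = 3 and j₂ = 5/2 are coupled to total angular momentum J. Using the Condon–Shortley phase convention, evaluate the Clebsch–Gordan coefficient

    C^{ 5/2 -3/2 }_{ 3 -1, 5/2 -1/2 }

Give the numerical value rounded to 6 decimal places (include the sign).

triangle: 3!*3!*2!/9! = 72/362880
(j±m)!: 2!*4!*2!*3!*1!*4! = 13824
prefactor² = (2J+1)*Δ*N² = 576/35
  k=1: −1/(1!*2!*3!*1!*0!*1!) = -1/12
  k=2: +1/(2!*1!*2!*0!*1!*2!) = 1/8
Σ = 1/24  ⇒  CG² = 576/35*1/24² = 1/35
CG = +√(1/35) = +0.169031

+0.169031  (= +√(1/35))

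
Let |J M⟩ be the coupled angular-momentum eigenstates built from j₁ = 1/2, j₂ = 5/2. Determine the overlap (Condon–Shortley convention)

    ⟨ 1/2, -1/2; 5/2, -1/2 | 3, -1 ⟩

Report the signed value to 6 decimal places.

+0.816497

√[7·0!1!5!/7! · 0!1!2!3!2!4!] = √(96)
  +(−1)^0/∏(0,0,1,2,0,3)! = 1/12  (running 1/12)
⟨..|..⟩ = √(96)·(1/12) = +0.816497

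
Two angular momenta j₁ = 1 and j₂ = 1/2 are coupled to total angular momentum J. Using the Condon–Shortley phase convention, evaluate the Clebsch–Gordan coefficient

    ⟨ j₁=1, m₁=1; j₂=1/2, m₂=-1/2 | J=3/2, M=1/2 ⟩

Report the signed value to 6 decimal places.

j₁+j₂−J=0  J+j₁−j₂=2  J−j₁+j₂=1  j₁+j₂+J+1=4
(j₁±m₁, j₂±m₂, J±M) = (2,0,0,1,2,1)
P² = 4/3
sum k=0..0:
  [0] +1/2 = 1/2
S = 1/2
C² = P²·S² = 1/3 ; C = +0.577350

+0.577350  (= +√(1/3))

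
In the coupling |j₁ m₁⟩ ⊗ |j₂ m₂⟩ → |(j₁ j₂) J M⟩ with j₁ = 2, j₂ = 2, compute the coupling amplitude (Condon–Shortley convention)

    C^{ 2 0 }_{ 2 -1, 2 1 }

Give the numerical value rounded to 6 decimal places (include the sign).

√[5·2!2!2!/7! · 1!3!3!1!2!2!] = √(8/7)
  +(−1)^1/∏(1,1,2,2,0,0)! = -1/4  (running -1/4)
  +(−1)^2/∏(2,0,1,1,1,1)! = 1/2  (running 1/4)
⟨..|..⟩ = √(8/7)·(1/4) = +0.267261

+√(1/14) ≈ +0.267261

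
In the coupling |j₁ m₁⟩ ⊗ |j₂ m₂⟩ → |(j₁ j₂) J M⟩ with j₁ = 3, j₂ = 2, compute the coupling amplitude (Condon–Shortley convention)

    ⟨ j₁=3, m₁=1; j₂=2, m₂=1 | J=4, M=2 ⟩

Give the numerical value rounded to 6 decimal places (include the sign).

-0.188982

triangle: 1!×5!×3!/10! = 720/3628800
(j±m)!: 4!×2!×3!×1!×6!×2! = 414720
prefactor² = (2J+1)×Δ×N² = 5184/7
  k=0: +1/(0!×1!×2!×3!×3!×0!) = 1/72
  k=1: −1/(1!×0!×1!×2!×4!×1!) = -1/48
Σ = -1/144  ⇒  CG² = 5184/7×(-1/144)² = 1/28
CG = −√(1/28) = -0.188982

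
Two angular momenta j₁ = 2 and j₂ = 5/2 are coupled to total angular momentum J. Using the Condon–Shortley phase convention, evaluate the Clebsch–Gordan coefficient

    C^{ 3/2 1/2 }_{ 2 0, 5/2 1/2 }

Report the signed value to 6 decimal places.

j₁+j₂−J=3  J+j₁−j₂=1  J−j₁+j₂=2  j₁+j₂+J+1=7
(j₁±m₁, j₂±m₂, J±M) = (2,2,3,2,2,1)
P² = 32/35
sum k=1..2:
  [1] −1/4 = -1/4
  [2] +1/2 = 1/2
S = 1/4
C² = P²·S² = 2/35 ; C = +0.239046

+√(2/35) = +0.239046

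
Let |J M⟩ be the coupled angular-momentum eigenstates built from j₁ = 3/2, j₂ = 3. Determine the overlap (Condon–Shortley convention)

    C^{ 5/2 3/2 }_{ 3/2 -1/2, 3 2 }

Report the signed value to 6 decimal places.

+√(1/14) = +0.267261

triangle: 2!*1!*4!/8! = 48/40320
(j±m)!: 1!*2!*5!*1!*4!*1! = 5760
prefactor² = (2J+1)*Δ*N² = 288/7
  k=1: −1/(1!*1!*1!*4!*0!*0!) = -1/24
  k=2: +1/(2!*0!*0!*3!*1!*1!) = 1/12
Σ = 1/24  ⇒  CG² = 288/7*1/24² = 1/14
CG = +√(1/14) = +0.267261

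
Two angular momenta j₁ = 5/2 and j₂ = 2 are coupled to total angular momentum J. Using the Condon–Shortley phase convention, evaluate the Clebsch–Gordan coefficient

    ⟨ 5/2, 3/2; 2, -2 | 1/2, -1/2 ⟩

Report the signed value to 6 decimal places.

+0.258199

j₁+j₂−J=4  J+j₁−j₂=1  J−j₁+j₂=0  j₁+j₂+J+1=6
(j₁±m₁, j₂±m₂, J±M) = (4,1,0,4,0,1)
P² = 192/5
sum k=0..0:
  [0] +1/24 = 1/24
S = 1/24
C² = P²·S² = 1/15 ; C = +0.258199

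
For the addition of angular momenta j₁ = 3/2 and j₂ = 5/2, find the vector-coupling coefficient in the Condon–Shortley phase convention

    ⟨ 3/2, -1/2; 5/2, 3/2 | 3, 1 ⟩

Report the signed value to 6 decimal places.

√[7·1!2!4!/8! · 1!2!4!1!4!2!] = √(96/5)
  +(−1)^0/∏(0,1,2,4,0,0)! = 1/48  (running 1/48)
  +(−1)^1/∏(1,0,1,3,1,1)! = -1/6  (running -7/48)
⟨..|..⟩ = √(96/5)·(-7/48) = -0.639010

-0.639010  (= −√(49/120))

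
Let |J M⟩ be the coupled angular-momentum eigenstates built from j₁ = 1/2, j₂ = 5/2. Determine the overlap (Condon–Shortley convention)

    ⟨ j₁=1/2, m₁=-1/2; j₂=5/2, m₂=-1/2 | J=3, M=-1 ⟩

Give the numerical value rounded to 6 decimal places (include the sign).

+0.816497  (= +√(2/3))

√[7·0!1!5!/7! · 0!1!2!3!2!4!] = √(96)
  +(−1)^0/∏(0,0,1,2,0,3)! = 1/12  (running 1/12)
⟨..|..⟩ = √(96)·(1/12) = +0.816497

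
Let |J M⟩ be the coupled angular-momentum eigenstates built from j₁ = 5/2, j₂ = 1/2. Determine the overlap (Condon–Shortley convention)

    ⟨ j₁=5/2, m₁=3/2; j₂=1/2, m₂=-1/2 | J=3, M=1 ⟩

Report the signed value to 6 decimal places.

+0.577350

triangle: 0!·5!·1!/7! = 120/5040
(j±m)!: 4!·1!·0!·1!·4!·2! = 1152
prefactor² = (2J+1)·Δ·N² = 192
  k=0: +1/(0!·0!·1!·0!·4!·1!) = 1/24
Σ = 1/24  ⇒  CG² = 192·1/24² = 1/3
CG = +√(1/3) = +0.577350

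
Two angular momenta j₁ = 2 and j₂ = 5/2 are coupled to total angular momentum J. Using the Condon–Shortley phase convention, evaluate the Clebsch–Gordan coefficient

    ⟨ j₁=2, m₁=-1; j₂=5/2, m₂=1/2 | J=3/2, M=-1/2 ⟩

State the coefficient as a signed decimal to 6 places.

√[4·3!1!2!/7! · 1!3!3!2!1!2!] = √(48/35)
  +(−1)^2/∏(2,1,1,1,0,1)! = 1/2  (running 1/2)
  +(−1)^3/∏(3,0,0,0,1,2)! = -1/12  (running 5/12)
⟨..|..⟩ = √(48/35)·(5/12) = +0.487950

+√(5/21) ≈ +0.487950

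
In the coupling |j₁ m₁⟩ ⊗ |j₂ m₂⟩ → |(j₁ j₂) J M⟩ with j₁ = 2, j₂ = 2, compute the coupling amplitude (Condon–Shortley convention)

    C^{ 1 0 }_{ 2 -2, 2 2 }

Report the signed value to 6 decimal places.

-0.632456  (= −√(2/5))

√[3·3!1!1!/6! · 0!4!4!0!1!1!] = √(72/5)
  +(−1)^3/∏(3,0,1,1,0,0)! = -1/6  (running -1/6)
⟨..|..⟩ = √(72/5)·(-1/6) = -0.632456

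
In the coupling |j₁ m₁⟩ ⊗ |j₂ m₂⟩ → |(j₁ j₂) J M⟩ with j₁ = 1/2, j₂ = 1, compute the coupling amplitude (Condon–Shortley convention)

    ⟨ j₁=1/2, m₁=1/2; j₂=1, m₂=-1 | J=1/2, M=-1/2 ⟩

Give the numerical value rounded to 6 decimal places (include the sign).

triangle: 1!·0!·1!/3! = 1/6
(j±m)!: 1!·0!·0!·2!·0!·1! = 2
prefactor² = (2J+1)·Δ·N² = 2/3
  k=0: +1/(0!·1!·0!·0!·0!·1!) = 1
Σ = 1  ⇒  CG² = 2/3·1² = 2/3
CG = +√(2/3) = +0.816497

+0.816497  (= +√(2/3))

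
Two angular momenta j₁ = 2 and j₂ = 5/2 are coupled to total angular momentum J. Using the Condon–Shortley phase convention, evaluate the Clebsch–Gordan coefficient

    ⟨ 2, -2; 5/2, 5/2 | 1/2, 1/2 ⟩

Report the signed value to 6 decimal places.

+√(1/3) ≈ +0.577350

√[2·4!0!1!/6! · 0!4!5!0!1!0!] = √(192)
  +(−1)^4/∏(4,0,0,1,0,0)! = 1/24  (running 1/24)
⟨..|..⟩ = √(192)·(1/24) = +0.577350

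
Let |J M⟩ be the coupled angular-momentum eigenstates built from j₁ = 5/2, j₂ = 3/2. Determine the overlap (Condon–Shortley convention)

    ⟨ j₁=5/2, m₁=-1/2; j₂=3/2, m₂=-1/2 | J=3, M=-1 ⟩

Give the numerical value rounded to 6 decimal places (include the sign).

+0.129099

√[7·1!4!2!/8! · 2!3!1!2!2!4!] = √(48/5)
  +(−1)^0/∏(0,1,3,1,1,1)! = 1/6  (running 1/6)
  +(−1)^1/∏(1,0,2,0,2,2)! = -1/8  (running 1/24)
⟨..|..⟩ = √(48/5)·(1/24) = +0.129099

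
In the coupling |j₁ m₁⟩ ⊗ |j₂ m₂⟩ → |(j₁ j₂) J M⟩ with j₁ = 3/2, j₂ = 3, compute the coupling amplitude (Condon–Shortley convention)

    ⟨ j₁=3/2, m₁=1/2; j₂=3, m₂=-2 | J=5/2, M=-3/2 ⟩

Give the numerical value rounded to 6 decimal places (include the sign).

+0.267261

√[6·2!1!4!/8! · 2!1!1!5!1!4!] = √(288/7)
  +(−1)^0/∏(0,2,1,1,0,3)! = 1/12  (running 1/12)
  +(−1)^1/∏(1,1,0,0,1,4)! = -1/24  (running 1/24)
⟨..|..⟩ = √(288/7)·(1/24) = +0.267261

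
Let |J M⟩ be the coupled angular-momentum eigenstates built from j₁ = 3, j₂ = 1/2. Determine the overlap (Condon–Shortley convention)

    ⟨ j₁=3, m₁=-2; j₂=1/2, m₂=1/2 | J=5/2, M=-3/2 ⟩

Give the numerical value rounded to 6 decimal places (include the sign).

−√(5/7) ≈ -0.845154

j₁+j₂−J=1  J+j₁−j₂=5  J−j₁+j₂=0  j₁+j₂+J+1=7
(j₁±m₁, j₂±m₂, J±M) = (1,5,1,0,1,4)
P² = 2880/7
sum k=1..1:
  [1] −1/24 = -1/24
S = -1/24
C² = P²·S² = 5/7 ; C = -0.845154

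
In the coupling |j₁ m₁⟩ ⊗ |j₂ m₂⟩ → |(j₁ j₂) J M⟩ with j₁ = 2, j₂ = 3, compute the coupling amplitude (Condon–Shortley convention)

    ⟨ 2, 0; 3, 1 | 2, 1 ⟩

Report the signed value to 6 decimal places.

j₁+j₂−J=3  J+j₁−j₂=1  J−j₁+j₂=3  j₁+j₂+J+1=8
(j₁±m₁, j₂±m₂, J±M) = (2,2,4,2,3,1)
P² = 36/7
sum k=1..2:
  [1] −1/12 = -1/12
  [2] +1/4 = 1/4
S = 1/6
C² = P²·S² = 1/7 ; C = +0.377964

+0.377964  (= +√(1/7))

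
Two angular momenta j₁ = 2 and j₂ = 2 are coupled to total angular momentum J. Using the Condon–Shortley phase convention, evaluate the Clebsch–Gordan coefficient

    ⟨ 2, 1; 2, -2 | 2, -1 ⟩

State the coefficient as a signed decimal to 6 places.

+√(3/7) = +0.654654

√[5·2!2!2!/7! · 3!1!0!4!1!3!] = √(48/7)
  +(−1)^0/∏(0,2,1,0,1,2)! = 1/4  (running 1/4)
⟨..|..⟩ = √(48/7)·(1/4) = +0.654654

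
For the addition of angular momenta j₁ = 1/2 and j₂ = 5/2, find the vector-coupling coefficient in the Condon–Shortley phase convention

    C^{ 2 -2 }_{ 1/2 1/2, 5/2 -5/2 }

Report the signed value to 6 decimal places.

+0.912871

√[5·1!0!4!/6! · 1!0!0!5!0!4!] = √(480)
  +(−1)^0/∏(0,1,0,0,0,4)! = 1/24  (running 1/24)
⟨..|..⟩ = √(480)·(1/24) = +0.912871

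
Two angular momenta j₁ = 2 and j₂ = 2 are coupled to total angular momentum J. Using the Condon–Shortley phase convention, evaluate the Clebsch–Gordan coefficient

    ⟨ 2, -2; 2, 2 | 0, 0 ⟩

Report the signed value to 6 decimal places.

√[1·4!0!0!/5! · 0!4!4!0!0!0!] = √(576/5)
  +(−1)^4/∏(4,0,0,0,0,0)! = 1/24  (running 1/24)
⟨..|..⟩ = √(576/5)·(1/24) = +0.447214

+0.447214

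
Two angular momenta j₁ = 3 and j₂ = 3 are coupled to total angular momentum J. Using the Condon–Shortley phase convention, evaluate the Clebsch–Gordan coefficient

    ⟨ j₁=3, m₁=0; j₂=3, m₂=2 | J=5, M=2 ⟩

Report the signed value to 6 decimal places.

j₁+j₂−J=1  J+j₁−j₂=5  J−j₁+j₂=5  j₁+j₂+J+1=12
(j₁±m₁, j₂±m₂, J±M) = (3,3,5,1,7,3)
P² = 43200
sum k=0..1:
  [0] +1/1440 = 1/1440
  [1] −1/288 = -1/288
S = -1/360
C² = P²·S² = 1/3 ; C = -0.577350

−√(1/3) = -0.577350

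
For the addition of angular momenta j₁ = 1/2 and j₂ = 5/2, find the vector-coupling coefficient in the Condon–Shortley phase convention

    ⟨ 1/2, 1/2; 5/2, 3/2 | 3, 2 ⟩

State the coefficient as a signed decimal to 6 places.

+0.912871  (= +√(5/6))

j₁+j₂−J=0  J+j₁−j₂=1  J−j₁+j₂=5  j₁+j₂+J+1=7
(j₁±m₁, j₂±m₂, J±M) = (1,0,4,1,5,1)
P² = 480
sum k=0..0:
  [0] +1/24 = 1/24
S = 1/24
C² = P²·S² = 5/6 ; C = +0.912871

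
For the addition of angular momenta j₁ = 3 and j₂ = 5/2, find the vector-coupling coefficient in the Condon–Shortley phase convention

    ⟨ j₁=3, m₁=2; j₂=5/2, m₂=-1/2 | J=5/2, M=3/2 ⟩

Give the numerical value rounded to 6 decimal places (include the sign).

-0.267261

j₁+j₂−J=3  J+j₁−j₂=3  J−j₁+j₂=2  j₁+j₂+J+1=9
(j₁±m₁, j₂±m₂, J±M) = (5,1,2,3,4,1)
P² = 288/7
sum k=0..1:
  [0] +1/24 = 1/24
  [1] −1/12 = -1/12
S = -1/24
C² = P²·S² = 1/14 ; C = -0.267261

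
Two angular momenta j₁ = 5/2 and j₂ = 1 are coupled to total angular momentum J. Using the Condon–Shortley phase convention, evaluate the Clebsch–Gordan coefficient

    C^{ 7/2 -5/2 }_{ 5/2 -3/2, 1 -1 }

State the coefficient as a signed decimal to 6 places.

√[8·0!5!2!/8! · 1!4!0!2!1!6!] = √(11520/7)
  +(−1)^0/∏(0,0,4,0,1,2)! = 1/48  (running 1/48)
⟨..|..⟩ = √(11520/7)·(1/48) = +0.845154

+0.845154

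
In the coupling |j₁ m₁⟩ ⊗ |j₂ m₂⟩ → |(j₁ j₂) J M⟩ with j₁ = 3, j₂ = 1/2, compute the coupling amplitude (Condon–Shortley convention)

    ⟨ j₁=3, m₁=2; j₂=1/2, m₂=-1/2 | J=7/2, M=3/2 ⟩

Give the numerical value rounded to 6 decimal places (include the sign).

triangle: 0!×6!×1!/8! = 720/40320
(j±m)!: 5!×1!×0!×1!×5!×2! = 28800
prefactor² = (2J+1)×Δ×N² = 28800/7
  k=0: +1/(0!×0!×1!×0!×5!×1!) = 1/120
Σ = 1/120  ⇒  CG² = 28800/7×1/120² = 2/7
CG = +√(2/7) = +0.534522

+√(2/7) = +0.534522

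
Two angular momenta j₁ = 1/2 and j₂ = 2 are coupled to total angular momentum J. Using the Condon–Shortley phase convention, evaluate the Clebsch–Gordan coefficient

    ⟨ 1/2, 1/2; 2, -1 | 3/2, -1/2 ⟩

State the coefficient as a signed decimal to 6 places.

+0.774597

j₁+j₂−J=1  J+j₁−j₂=0  J−j₁+j₂=3  j₁+j₂+J+1=5
(j₁±m₁, j₂±m₂, J±M) = (1,0,1,3,1,2)
P² = 12/5
sum k=0..0:
  [0] +1/2 = 1/2
S = 1/2
C² = P²·S² = 3/5 ; C = +0.774597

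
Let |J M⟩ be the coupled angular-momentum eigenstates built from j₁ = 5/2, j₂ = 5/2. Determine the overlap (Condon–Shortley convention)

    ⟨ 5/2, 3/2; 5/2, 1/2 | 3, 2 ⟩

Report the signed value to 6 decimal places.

−√(1/12) ≈ -0.288675

triangle: 2!·3!·3!/9! = 72/362880
(j±m)!: 4!·1!·3!·2!·5!·1! = 34560
prefactor² = (2J+1)·Δ·N² = 48
  k=0: +1/(0!·2!·1!·3!·2!·0!) = 1/24
  k=1: −1/(1!·1!·0!·2!·3!·1!) = -1/12
Σ = -1/24  ⇒  CG² = 48·(-1/24)² = 1/12
CG = −√(1/12) = -0.288675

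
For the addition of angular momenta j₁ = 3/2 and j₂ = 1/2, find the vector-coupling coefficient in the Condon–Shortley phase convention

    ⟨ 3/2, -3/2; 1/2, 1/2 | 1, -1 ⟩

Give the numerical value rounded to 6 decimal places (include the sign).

j₁+j₂−J=1  J+j₁−j₂=2  J−j₁+j₂=0  j₁+j₂+J+1=4
(j₁±m₁, j₂±m₂, J±M) = (0,3,1,0,0,2)
P² = 3
sum k=1..1:
  [1] −1/2 = -1/2
S = -1/2
C² = P²·S² = 3/4 ; C = -0.866025

-0.866025  (= −√(3/4))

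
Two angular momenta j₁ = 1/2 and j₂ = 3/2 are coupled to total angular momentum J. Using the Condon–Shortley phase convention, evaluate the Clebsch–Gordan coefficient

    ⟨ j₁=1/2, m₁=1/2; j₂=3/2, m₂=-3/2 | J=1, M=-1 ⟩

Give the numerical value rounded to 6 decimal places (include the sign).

√[3·1!0!2!/4! · 1!0!0!3!0!2!] = √(3)
  +(−1)^0/∏(0,1,0,0,0,2)! = 1/2  (running 1/2)
⟨..|..⟩ = √(3)·(1/2) = +0.866025

+0.866025  (= +√(3/4))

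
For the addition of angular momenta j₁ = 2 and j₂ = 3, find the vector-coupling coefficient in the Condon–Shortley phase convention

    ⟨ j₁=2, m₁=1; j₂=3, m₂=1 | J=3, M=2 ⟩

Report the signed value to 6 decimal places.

√[7·2!2!4!/9! · 3!1!4!2!5!1!] = √(64)
  +(−1)^0/∏(0,2,1,4,1,0)! = 1/48  (running 1/48)
  +(−1)^1/∏(1,1,0,3,2,1)! = -1/12  (running -1/16)
⟨..|..⟩ = √(64)·(-1/16) = -0.500000

−√(1/4) ≈ -0.500000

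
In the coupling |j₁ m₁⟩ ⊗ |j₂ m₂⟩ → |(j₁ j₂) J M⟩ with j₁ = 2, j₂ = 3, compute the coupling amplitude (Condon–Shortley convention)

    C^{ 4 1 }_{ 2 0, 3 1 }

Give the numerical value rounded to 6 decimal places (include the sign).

−√(3/28) ≈ -0.327327

√[9·1!3!5!/10! · 2!2!4!2!5!3!] = √(1728/7)
  +(−1)^0/∏(0,1,2,4,1,1)! = 1/48  (running 1/48)
  +(−1)^1/∏(1,0,1,3,2,2)! = -1/24  (running -1/48)
⟨..|..⟩ = √(1728/7)·(-1/48) = -0.327327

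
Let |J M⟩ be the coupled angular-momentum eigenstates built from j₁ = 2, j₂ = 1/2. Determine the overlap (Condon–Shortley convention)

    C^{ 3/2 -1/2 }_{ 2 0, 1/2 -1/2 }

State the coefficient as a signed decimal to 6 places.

+0.632456

triangle: 1!·3!·0!/5! = 6/120
(j±m)!: 2!·2!·0!·1!·1!·2! = 8
prefactor² = (2J+1)·Δ·N² = 8/5
  k=0: +1/(0!·1!·2!·0!·1!·0!) = 1/2
Σ = 1/2  ⇒  CG² = 8/5·1/2² = 2/5
CG = +√(2/5) = +0.632456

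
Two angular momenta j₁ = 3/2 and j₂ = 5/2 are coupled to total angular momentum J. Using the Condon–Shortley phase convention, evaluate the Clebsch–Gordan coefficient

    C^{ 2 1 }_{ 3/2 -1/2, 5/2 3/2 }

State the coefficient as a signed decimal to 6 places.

+√(1/42) ≈ +0.154303

j₁+j₂−J=2  J+j₁−j₂=1  J−j₁+j₂=3  j₁+j₂+J+1=7
(j₁±m₁, j₂±m₂, J±M) = (1,2,4,1,3,1)
P² = 24/7
sum k=1..2:
  [1] −1/6 = -1/6
  [2] +1/4 = 1/4
S = 1/12
C² = P²·S² = 1/42 ; C = +0.154303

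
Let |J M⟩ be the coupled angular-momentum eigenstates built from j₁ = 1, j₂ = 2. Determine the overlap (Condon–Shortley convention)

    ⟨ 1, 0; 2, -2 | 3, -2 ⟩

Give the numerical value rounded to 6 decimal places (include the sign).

+√(1/3) = +0.577350

√[7·0!2!4!/7! · 1!1!0!4!1!5!] = √(192)
  +(−1)^0/∏(0,0,1,0,1,4)! = 1/24  (running 1/24)
⟨..|..⟩ = √(192)·(1/24) = +0.577350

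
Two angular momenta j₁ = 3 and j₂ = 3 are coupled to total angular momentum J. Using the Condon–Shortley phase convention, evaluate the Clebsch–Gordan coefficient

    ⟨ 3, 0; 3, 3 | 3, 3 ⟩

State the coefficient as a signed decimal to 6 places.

−√(1/6) ≈ -0.408248

√[7·3!3!3!/10! · 3!3!6!0!6!0!] = √(7776)
  +(−1)^3/∏(3,0,0,3,3,0)! = -1/216  (running -1/216)
⟨..|..⟩ = √(7776)·(-1/216) = -0.408248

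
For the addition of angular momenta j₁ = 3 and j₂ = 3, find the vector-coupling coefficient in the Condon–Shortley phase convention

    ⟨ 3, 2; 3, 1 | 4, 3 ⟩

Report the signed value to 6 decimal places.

triangle: 2!·4!·4!/11! = 1152/39916800
(j±m)!: 5!·1!·4!·2!·7!·1! = 29030400
prefactor² = (2J+1)·Δ·N² = 82944/11
  k=0: +1/(0!·2!·1!·4!·3!·0!) = 1/288
  k=1: −1/(1!·1!·0!·3!·4!·1!) = -1/144
Σ = -1/288  ⇒  CG² = 82944/11·(-1/288)² = 1/11
CG = −√(1/11) = -0.301511

-0.301511  (= −√(1/11))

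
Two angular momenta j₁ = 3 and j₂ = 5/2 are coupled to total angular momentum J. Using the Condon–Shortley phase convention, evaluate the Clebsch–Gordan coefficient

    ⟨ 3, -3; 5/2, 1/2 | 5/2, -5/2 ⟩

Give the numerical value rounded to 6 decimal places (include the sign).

j₁+j₂−J=3  J+j₁−j₂=3  J−j₁+j₂=2  j₁+j₂+J+1=9
(j₁±m₁, j₂±m₂, J±M) = (0,6,3,2,0,5)
P² = 8640/7
sum k=3..3:
  [3] −1/72 = -1/72
S = -1/72
C² = P²·S² = 5/21 ; C = -0.487950

-0.487950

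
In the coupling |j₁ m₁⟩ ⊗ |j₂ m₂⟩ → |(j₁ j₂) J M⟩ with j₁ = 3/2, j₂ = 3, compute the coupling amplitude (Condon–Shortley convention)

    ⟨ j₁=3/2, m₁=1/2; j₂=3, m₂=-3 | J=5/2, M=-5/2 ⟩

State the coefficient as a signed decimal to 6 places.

√[6·2!1!4!/8! · 2!1!0!6!0!5!] = √(8640/7)
  +(−1)^0/∏(0,2,1,0,0,4)! = 1/48  (running 1/48)
⟨..|..⟩ = √(8640/7)·(1/48) = +0.731925

+√(15/28) ≈ +0.731925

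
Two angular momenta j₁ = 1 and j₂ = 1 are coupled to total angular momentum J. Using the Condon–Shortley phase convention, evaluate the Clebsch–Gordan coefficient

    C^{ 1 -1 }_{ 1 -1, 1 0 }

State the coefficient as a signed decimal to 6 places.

triangle: 1!·1!·1!/4! = 1/24
(j±m)!: 0!·2!·1!·1!·0!·2! = 4
prefactor² = (2J+1)·Δ·N² = 1/2
  k=1: −1/(1!·0!·1!·0!·0!·1!) = -1
Σ = -1  ⇒  CG² = 1/2·(-1)² = 1/2
CG = −√(1/2) = -0.707107

−√(1/2) ≈ -0.707107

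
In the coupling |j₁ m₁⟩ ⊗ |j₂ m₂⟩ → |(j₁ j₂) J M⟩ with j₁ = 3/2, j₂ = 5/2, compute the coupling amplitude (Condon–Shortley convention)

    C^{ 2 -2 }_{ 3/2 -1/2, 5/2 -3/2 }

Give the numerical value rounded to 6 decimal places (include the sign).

j₁+j₂−J=2  J+j₁−j₂=1  J−j₁+j₂=3  j₁+j₂+J+1=7
(j₁±m₁, j₂±m₂, J±M) = (1,2,1,4,0,4)
P² = 96/7
sum k=1..1:
  [1] −1/6 = -1/6
S = -1/6
C² = P²·S² = 8/21 ; C = -0.617213

−√(8/21) ≈ -0.617213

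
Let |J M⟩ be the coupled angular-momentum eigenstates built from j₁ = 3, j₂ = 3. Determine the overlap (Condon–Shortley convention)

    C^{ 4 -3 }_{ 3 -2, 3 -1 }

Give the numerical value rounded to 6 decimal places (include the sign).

triangle: 2!*4!*4!/11! = 1152/39916800
(j±m)!: 1!*5!*2!*4!*1!*7! = 29030400
prefactor² = (2J+1)*Δ*N² = 82944/11
  k=1: −1/(1!*1!*4!*1!*0!*3!) = -1/144
  k=2: +1/(2!*0!*3!*0!*1!*4!) = 1/288
Σ = -1/288  ⇒  CG² = 82944/11*(-1/288)² = 1/11
CG = −√(1/11) = -0.301511

−√(1/11) ≈ -0.301511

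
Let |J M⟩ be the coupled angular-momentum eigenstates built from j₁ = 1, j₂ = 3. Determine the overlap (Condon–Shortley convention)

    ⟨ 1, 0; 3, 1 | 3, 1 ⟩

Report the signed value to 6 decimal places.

-0.288675

triangle: 1!*1!*5!/8! = 120/40320
(j±m)!: 1!*1!*4!*2!*4!*2! = 2304
prefactor² = (2J+1)*Δ*N² = 48
  k=0: +1/(0!*1!*1!*4!*0!*1!) = 1/24
  k=1: −1/(1!*0!*0!*3!*1!*2!) = -1/12
Σ = -1/24  ⇒  CG² = 48*(-1/24)² = 1/12
CG = −√(1/12) = -0.288675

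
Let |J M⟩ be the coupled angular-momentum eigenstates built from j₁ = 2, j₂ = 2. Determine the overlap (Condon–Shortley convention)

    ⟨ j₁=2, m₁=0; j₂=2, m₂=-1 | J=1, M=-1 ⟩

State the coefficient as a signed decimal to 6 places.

j₁+j₂−J=3  J+j₁−j₂=1  J−j₁+j₂=1  j₁+j₂+J+1=6
(j₁±m₁, j₂±m₂, J±M) = (2,2,1,3,0,2)
P² = 6/5
sum k=1..1:
  [1] −1/2 = -1/2
S = -1/2
C² = P²·S² = 3/10 ; C = -0.547723

−√(3/10) ≈ -0.547723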